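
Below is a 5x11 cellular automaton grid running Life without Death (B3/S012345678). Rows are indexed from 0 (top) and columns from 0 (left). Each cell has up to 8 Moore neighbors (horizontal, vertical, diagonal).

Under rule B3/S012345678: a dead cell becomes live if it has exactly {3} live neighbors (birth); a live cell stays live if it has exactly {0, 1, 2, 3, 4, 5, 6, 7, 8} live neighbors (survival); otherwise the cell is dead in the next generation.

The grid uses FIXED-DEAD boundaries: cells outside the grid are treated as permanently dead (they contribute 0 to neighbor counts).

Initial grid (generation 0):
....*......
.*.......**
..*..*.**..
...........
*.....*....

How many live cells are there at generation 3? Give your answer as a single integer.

Simulating step by step:
Generation 0 (given above): 10 live cells
Generation 1: 14 live cells
....*......
.*......***
..*..*.***.
......**...
*.....*....
Generation 2: 19 live cells
....*....*.
.*.....****
..*..*.****
.....***...
*.....**...
Generation 3: 23 live cells
....*....**
.*....*****
..*..*.****
.....***.*.
*....***...
Population at generation 3: 23

Answer: 23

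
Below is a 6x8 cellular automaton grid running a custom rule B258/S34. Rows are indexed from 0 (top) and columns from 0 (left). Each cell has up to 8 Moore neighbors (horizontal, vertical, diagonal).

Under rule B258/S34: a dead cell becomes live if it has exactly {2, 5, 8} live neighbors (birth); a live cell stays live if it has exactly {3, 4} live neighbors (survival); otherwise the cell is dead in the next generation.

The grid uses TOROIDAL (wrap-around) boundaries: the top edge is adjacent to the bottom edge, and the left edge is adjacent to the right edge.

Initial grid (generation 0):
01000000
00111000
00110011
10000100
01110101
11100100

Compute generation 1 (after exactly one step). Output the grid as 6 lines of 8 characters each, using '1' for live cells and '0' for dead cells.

Answer: 01100100
10110111
10110000
10100010
10100000
10000001

Derivation:
Simulating step by step:
Generation 0 (given above): 19 live cells
Generation 1: 19 live cells
(generation 1 grid is the final answer)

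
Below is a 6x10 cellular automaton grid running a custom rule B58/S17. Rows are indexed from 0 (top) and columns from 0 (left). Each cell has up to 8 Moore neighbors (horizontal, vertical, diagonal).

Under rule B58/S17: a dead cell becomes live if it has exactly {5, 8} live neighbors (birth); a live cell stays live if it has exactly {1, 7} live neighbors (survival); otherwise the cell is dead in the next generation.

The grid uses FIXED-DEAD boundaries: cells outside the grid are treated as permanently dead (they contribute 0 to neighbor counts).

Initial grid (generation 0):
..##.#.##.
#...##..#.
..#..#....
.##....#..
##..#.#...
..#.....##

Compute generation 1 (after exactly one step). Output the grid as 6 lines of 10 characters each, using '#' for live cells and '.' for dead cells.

Simulating step by step:
Generation 0 (given above): 21 live cells
Generation 1: 6 live cells
(generation 1 grid is the final answer)

Answer: ..#.......
..........
..........
.......#..
......#...
..#.....##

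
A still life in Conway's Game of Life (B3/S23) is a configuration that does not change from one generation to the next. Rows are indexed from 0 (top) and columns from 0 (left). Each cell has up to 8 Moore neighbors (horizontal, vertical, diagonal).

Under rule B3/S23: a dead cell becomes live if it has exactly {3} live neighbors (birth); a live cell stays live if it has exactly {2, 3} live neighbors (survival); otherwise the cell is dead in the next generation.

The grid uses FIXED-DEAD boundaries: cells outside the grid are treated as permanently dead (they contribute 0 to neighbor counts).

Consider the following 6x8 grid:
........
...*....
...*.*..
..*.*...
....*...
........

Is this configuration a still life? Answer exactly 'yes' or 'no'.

Compute generation 1 and compare to generation 0 (given above):
Generation 1:
........
....*...
..**....
....**..
...*....
........
Cell (1,3) differs: gen0=1 vs gen1=0 -> NOT a still life.

Answer: no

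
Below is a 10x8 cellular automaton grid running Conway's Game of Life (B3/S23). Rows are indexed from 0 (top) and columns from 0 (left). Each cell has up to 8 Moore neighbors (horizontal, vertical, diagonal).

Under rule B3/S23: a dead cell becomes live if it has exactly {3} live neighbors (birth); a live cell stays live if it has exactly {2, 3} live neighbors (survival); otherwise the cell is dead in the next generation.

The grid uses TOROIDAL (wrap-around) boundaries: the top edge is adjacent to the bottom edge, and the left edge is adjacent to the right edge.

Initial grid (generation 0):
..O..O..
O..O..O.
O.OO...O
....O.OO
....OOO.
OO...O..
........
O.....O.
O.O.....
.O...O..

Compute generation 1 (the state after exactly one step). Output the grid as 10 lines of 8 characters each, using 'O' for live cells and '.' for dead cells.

Answer: .OO.OOO.
O..OO.O.
OOOOOO..
O...O...
O...O...
....OOO.
OO.....O
.O.....O
O......O
.OO.....

Derivation:
Simulating step by step:
Generation 0 (given above): 24 live cells
Generation 1: 31 live cells
(generation 1 grid is the final answer)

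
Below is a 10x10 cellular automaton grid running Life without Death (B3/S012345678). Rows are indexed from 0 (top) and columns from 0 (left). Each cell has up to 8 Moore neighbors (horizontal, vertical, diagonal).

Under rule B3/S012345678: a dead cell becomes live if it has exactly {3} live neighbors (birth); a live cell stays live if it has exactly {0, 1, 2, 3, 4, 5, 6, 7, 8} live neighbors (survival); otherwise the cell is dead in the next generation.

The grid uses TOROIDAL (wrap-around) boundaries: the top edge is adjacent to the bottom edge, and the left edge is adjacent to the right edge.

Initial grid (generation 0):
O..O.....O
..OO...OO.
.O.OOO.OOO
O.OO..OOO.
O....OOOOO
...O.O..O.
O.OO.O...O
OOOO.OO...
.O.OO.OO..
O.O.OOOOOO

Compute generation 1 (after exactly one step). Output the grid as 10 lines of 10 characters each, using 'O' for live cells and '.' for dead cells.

Simulating step by step:
Generation 0 (given above): 53 live cells
Generation 1: 64 live cells
(generation 1 grid is the final answer)

Answer: O..O.O...O
.OOO..OOO.
OO.OOO.OOO
O.OO..OOO.
OOOO.OOOOO
.OOO.O..O.
O.OO.O...O
OOOO.OOO.O
.O.OO.OO..
O.O.OOOOOO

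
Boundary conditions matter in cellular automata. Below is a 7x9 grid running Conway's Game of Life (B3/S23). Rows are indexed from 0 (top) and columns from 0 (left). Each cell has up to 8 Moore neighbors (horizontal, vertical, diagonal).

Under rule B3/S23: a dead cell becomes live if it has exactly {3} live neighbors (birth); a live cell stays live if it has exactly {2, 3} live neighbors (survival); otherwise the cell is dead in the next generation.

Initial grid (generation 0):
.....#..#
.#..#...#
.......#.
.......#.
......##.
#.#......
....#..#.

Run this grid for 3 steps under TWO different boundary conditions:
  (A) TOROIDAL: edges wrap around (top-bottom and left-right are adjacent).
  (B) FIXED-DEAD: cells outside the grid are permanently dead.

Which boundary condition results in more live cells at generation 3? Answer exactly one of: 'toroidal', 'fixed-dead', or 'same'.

Under TOROIDAL boundary, generation 3:
.........
.........
.........
.........
##......#
.........
.....##..
Population = 5

Under FIXED-DEAD boundary, generation 3:
.........
.......#.
.......#.
.........
.........
.........
.........
Population = 2

Comparison: toroidal=5, fixed-dead=2 -> toroidal

Answer: toroidal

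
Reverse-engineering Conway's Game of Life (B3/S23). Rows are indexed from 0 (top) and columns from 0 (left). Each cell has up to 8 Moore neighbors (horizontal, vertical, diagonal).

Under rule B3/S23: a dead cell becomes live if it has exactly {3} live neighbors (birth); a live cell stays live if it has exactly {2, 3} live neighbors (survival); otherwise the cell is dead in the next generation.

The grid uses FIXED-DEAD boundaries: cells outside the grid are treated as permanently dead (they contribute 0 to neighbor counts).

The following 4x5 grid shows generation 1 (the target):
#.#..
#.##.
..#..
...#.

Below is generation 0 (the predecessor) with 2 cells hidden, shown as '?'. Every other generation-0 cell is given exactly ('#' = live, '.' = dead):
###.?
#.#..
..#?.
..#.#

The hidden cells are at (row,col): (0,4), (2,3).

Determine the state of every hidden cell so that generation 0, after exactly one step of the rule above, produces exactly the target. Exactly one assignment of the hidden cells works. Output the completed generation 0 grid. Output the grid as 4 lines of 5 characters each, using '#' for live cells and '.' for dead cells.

Answer: ###..
#.#..
..#..
..#.#

Derivation:
Hidden generation-0 cells (in order): (0,4), (2,3).
A hidden cell only influences target cells in its own 3x3 neighborhood. Try each of the 2^2 = 4 assignments, step the completed generation 0 forward once under B3/S23, and compare with the target:
  (0,4)=. (2,3)=. -> step reproduces the target at every cell -> ACCEPT
  (0,4)=. (2,3)=# -> step gives (1,2)='.' but target has '#' -> reject
  (0,4)=# (2,3)=. -> step gives (0,3)='#' but target has '.' -> reject
  (0,4)=# (2,3)=# -> step gives (0,3)='#' but target has '.' -> reject
Unique solution: (0,4)=dead, (2,3)=dead.
Check: live-neighbor counts of every cell in the completed generation 0:
24220
26330
14241
02130
Applying B3/S23 to generation 0 with these counts gives:
#.#..
#.##.
..#..
...#.
which matches the target exactly.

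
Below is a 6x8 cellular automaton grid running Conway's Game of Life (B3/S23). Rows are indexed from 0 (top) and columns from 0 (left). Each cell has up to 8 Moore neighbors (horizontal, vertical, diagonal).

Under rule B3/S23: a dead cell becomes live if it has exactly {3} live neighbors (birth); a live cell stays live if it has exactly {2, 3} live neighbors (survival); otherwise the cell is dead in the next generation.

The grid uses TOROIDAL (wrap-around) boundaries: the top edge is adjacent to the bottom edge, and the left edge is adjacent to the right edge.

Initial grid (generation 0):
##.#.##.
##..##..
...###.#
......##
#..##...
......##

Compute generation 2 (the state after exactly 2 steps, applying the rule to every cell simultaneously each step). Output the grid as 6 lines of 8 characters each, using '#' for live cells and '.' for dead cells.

Simulating step by step:
Generation 0 (given above): 20 live cells
Generation 1: 14 live cells
.##.....
.#......
...#...#
#.....##
#....#..
.###..#.
Generation 2: 13 live cells
(generation 2 grid is the final answer)

Answer: #..#....
##......
......##
#.....#.
#.#..#..
#..#....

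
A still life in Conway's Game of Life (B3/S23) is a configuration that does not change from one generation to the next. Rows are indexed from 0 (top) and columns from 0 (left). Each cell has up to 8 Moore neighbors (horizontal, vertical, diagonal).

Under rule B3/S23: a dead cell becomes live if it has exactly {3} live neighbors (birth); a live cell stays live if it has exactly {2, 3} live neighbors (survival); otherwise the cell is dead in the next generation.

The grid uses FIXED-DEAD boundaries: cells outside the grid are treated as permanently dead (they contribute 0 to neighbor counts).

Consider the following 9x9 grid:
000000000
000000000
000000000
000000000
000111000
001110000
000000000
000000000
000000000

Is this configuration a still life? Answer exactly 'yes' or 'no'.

Compute generation 1 and compare to generation 0 (given above):
Generation 1:
000000000
000000000
000000000
000010000
001001000
001001000
000100000
000000000
000000000
Cell (3,4) differs: gen0=0 vs gen1=1 -> NOT a still life.

Answer: no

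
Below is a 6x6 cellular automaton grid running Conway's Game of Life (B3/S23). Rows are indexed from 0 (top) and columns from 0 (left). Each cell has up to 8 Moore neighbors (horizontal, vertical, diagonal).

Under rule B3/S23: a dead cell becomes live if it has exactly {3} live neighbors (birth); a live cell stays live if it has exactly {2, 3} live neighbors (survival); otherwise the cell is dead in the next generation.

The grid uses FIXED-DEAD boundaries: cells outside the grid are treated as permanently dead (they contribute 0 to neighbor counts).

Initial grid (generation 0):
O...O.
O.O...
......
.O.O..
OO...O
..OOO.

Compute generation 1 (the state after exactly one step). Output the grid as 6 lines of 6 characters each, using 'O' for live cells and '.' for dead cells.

Answer: .O....
.O....
.OO...
OOO...
OO....
.OOOO.

Derivation:
Simulating step by step:
Generation 0 (given above): 12 live cells
Generation 1: 13 live cells
(generation 1 grid is the final answer)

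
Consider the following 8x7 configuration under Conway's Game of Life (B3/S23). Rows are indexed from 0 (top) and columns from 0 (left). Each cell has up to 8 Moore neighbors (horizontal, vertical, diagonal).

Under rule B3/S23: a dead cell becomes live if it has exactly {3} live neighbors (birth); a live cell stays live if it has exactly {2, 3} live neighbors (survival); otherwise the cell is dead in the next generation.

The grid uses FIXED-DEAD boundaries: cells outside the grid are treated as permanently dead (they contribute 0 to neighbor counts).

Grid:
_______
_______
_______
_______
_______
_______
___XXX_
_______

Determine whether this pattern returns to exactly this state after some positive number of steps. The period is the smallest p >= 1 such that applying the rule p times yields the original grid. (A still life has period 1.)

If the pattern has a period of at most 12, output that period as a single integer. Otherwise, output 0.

Simulating and comparing each generation to the original:
Gen 0 (original, given above): 3 live cells
Gen 1: 3 live cells, differs from original
Gen 2: 3 live cells, MATCHES original -> period = 2

Answer: 2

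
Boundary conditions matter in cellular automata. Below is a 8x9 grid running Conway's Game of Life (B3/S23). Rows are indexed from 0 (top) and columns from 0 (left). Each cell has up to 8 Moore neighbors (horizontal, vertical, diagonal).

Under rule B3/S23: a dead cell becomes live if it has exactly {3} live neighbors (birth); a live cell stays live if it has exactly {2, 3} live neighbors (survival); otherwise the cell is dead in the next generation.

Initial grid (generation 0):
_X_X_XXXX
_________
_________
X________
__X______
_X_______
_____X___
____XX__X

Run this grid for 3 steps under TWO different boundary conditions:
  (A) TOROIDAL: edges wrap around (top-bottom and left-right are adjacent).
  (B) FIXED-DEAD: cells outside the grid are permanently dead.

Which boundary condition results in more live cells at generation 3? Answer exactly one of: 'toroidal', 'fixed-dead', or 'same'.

Answer: fixed-dead

Derivation:
Under TOROIDAL boundary, generation 3:
____XX___
_________
_________
_________
_________
_________
_________
_________
Population = 2

Under FIXED-DEAD boundary, generation 3:
______XX_
______XX_
_________
_________
_________
_________
____XX___
____XX___
Population = 8

Comparison: toroidal=2, fixed-dead=8 -> fixed-dead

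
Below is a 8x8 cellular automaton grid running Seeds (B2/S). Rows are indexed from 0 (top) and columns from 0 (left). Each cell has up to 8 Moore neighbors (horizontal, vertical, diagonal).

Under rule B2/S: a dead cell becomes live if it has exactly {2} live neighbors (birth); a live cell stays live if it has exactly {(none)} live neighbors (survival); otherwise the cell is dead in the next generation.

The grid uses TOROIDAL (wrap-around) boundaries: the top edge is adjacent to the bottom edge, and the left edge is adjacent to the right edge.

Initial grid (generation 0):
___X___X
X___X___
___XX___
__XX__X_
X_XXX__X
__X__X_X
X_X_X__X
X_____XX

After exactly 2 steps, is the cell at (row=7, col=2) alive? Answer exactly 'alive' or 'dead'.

Simulating step by step:
Generation 0 (given above): 24 live cells
Generation 1: 12 live cells
_X__XX__
__X__X_X
_X_____X
X_______
________
________
________
__X_XX__
Generation 2: 10 live cells
X_______
___X____
__X_____
_X_____X
________
________
___XXX__
_X____X_

Cell (7,2) at generation 2: 0 -> dead

Answer: dead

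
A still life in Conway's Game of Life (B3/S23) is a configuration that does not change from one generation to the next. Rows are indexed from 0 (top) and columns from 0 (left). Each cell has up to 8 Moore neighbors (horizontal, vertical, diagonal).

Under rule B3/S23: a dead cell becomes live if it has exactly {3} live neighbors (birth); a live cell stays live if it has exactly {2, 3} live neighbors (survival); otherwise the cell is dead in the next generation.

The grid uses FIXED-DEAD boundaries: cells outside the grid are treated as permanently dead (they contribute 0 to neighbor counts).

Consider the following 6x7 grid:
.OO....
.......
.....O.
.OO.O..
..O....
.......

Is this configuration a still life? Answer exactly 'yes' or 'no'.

Answer: no

Derivation:
Compute generation 1 and compare to generation 0 (given above):
Generation 1:
.......
.......
.......
.OOO...
.OOO...
.......
Cell (0,1) differs: gen0=1 vs gen1=0 -> NOT a still life.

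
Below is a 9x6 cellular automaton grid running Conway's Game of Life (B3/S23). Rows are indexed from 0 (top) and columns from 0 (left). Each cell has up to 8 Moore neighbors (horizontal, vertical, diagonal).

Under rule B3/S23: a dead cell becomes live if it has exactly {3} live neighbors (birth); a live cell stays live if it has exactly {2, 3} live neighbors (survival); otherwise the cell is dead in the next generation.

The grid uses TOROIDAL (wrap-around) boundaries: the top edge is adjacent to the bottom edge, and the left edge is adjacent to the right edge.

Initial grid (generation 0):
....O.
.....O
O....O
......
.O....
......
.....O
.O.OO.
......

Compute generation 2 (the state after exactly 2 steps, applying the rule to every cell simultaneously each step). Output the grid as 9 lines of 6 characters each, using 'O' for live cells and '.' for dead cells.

Answer: ...O..
O...O.
.O..O.
O....O
......
......
......
....OO
...OO.

Derivation:
Simulating step by step:
Generation 0 (given above): 9 live cells
Generation 1: 10 live cells
......
O...OO
O....O
O.....
......
......
....O.
....O.
...OO.
Generation 2: 11 live cells
(generation 2 grid is the final answer)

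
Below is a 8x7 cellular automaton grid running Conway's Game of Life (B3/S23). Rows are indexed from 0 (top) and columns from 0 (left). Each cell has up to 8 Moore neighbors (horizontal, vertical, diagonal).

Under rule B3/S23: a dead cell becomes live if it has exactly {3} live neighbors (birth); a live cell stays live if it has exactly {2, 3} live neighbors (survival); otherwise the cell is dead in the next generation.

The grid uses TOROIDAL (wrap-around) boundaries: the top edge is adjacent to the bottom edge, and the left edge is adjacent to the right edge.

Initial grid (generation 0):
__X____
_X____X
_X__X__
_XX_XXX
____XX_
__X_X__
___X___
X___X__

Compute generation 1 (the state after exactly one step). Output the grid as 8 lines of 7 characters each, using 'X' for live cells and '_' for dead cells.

Answer: XX_____
XXX____
_X_XX_X
XXX___X
_XX___X
____XX_
___XX__
___X___

Derivation:
Simulating step by step:
Generation 0 (given above): 17 live cells
Generation 1: 21 live cells
(generation 1 grid is the final answer)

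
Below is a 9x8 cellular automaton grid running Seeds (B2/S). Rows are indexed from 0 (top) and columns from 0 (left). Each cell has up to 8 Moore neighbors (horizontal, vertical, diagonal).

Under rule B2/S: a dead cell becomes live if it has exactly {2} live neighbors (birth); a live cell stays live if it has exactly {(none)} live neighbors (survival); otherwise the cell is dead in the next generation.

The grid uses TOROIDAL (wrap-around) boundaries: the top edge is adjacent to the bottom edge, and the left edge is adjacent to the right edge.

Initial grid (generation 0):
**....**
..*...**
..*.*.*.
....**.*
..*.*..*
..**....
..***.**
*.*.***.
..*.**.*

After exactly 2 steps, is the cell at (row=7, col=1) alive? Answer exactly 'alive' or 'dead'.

Answer: dead

Derivation:
Simulating step by step:
Generation 0 (given above): 32 live cells
Generation 1: 10 live cells
....*...
........
**......
***.....
**......
*.......
*.......
........
........
Generation 2: 5 live cells
........
**......
.......*
........
........
........
.*.....*
........
........

Cell (7,1) at generation 2: 0 -> dead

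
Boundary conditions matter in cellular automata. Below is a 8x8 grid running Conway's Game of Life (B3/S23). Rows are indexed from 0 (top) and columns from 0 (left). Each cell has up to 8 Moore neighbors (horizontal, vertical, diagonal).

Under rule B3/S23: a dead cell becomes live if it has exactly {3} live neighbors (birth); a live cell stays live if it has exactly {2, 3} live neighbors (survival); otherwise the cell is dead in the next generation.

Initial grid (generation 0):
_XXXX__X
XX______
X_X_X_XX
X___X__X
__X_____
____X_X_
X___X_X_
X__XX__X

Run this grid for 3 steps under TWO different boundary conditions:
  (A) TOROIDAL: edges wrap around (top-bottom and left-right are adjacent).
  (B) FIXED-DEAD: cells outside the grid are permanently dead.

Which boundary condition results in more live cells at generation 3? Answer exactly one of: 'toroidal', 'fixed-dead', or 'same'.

Answer: fixed-dead

Derivation:
Under TOROIDAL boundary, generation 3:
______XX
________
________
________
X___X__X
X____X__
____XX__
______XX
Population = 11

Under FIXED-DEAD boundary, generation 3:
XXXXXXX_
X_XXXXX_
________
________
____XX__
____XXX_
___X___X
____XXX_
Population = 23

Comparison: toroidal=11, fixed-dead=23 -> fixed-dead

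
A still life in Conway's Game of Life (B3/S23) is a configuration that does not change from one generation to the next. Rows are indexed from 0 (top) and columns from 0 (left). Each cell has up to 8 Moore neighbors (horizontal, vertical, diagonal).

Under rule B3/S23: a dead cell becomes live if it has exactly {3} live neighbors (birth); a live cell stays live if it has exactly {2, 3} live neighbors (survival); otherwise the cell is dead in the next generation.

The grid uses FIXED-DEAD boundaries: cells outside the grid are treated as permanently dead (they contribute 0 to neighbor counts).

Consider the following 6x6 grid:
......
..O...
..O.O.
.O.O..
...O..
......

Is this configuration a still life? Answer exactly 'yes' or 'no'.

Compute generation 1 and compare to generation 0 (given above):
Generation 1:
......
...O..
.OO...
...OO.
..O...
......
Cell (1,2) differs: gen0=1 vs gen1=0 -> NOT a still life.

Answer: no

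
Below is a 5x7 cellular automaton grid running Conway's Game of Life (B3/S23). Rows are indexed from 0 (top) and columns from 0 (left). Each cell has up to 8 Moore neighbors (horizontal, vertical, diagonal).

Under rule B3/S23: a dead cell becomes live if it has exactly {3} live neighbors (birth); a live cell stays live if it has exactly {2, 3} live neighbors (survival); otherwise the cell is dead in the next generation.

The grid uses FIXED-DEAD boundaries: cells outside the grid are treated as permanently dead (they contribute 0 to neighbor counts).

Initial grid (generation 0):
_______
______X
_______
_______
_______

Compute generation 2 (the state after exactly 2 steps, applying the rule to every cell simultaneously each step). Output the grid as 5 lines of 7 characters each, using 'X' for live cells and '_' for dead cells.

Simulating step by step:
Generation 0 (given above): 1 live cells
Generation 1: 0 live cells
_______
_______
_______
_______
_______
Generation 2: 0 live cells
(generation 2 grid is the final answer)

Answer: _______
_______
_______
_______
_______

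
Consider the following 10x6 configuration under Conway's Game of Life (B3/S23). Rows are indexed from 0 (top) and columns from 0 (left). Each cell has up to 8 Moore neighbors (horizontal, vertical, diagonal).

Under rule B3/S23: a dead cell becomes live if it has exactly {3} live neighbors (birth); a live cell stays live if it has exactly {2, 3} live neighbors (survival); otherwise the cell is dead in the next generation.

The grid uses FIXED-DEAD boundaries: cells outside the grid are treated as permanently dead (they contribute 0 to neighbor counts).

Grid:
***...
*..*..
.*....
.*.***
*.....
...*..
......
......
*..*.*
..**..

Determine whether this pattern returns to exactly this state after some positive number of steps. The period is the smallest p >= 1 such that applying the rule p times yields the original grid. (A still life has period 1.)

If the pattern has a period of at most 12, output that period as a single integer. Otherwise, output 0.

Answer: 0

Derivation:
Simulating and comparing each generation to the original:
Gen 0 (original, given above): 17 live cells
Gen 1: 19 live cells, differs from original
Gen 2: 12 live cells, differs from original
Gen 3: 6 live cells, differs from original
Gen 4: 4 live cells, differs from original
Gen 5: 0 live cells, differs from original
Gen 6: 0 live cells, differs from original
Gen 7: 0 live cells, differs from original
Gen 8: 0 live cells, differs from original
Gen 9: 0 live cells, differs from original
Gen 10: 0 live cells, differs from original
Gen 11: 0 live cells, differs from original
Gen 12: 0 live cells, differs from original
No period found within 12 steps.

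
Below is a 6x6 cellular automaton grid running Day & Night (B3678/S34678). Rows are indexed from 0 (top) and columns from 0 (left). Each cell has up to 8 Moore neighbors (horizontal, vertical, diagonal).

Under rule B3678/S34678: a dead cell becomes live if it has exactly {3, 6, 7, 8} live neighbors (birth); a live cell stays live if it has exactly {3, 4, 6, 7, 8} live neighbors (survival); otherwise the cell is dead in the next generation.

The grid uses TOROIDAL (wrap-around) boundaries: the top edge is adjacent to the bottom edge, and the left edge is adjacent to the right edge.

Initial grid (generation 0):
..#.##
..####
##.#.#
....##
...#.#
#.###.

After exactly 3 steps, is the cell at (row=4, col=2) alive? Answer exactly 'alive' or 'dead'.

Simulating step by step:
Generation 0 (given above): 19 live cells
Generation 1: 19 live cells
#.###.
..#.#.
#..##.
..##.#
#.####
.##...
Generation 2: 14 live cells
..#..#
..###.
.#..#.
..###.
#...##
...#..
Generation 3: 17 live cells
..#...
.#####
...###
##.##.
..#.##
#.....

Cell (4,2) at generation 3: 1 -> alive

Answer: alive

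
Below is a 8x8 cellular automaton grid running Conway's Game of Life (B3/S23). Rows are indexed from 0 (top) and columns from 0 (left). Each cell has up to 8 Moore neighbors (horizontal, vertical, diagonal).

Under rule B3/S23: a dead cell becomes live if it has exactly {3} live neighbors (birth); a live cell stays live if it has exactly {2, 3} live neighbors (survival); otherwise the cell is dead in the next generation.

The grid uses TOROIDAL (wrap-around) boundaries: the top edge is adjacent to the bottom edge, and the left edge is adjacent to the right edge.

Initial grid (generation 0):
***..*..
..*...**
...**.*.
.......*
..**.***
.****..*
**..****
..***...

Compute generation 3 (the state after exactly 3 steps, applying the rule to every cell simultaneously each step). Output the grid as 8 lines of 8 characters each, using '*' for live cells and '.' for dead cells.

Answer: ..*....*
.....*.*
.....**.
..*.....
.....**.
*......*
*......*
**......

Derivation:
Simulating step by step:
Generation 0 (given above): 30 live cells
Generation 1: 20 live cells
*...****
*.*.*.**
...*.**.
..*....*
.*...*.*
........
......**
........
Generation 2: 22 live cells
**.**...
**......
******..
*.*.**.*
*.....*.
*......*
........
*.......
Generation 3: 15 live cells
(generation 3 grid is the final answer)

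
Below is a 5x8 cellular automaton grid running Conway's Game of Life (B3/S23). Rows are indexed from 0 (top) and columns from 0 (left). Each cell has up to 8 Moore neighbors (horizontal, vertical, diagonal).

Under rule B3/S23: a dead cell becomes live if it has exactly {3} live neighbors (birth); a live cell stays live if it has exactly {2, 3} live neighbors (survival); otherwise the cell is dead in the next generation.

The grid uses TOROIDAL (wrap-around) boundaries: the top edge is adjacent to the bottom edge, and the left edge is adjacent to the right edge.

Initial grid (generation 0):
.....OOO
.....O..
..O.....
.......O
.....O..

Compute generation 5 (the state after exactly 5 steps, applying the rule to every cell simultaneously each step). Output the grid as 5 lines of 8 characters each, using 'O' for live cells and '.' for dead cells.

Answer: ...O.O..
...OOO..
....OO..
......O.
....OO..

Derivation:
Simulating step by step:
Generation 0 (given above): 7 live cells
Generation 1: 5 live cells
....OO..
.....O..
........
........
.....O.O
Generation 2: 7 live cells
....OO..
....OO..
........
........
....OOO.
Generation 3: 6 live cells
...O....
....OO..
........
.....O..
....O.O.
Generation 4: 7 live cells
...O....
....O...
....OO..
.....O..
....OO..
Generation 5: 10 live cells
(generation 5 grid is the final answer)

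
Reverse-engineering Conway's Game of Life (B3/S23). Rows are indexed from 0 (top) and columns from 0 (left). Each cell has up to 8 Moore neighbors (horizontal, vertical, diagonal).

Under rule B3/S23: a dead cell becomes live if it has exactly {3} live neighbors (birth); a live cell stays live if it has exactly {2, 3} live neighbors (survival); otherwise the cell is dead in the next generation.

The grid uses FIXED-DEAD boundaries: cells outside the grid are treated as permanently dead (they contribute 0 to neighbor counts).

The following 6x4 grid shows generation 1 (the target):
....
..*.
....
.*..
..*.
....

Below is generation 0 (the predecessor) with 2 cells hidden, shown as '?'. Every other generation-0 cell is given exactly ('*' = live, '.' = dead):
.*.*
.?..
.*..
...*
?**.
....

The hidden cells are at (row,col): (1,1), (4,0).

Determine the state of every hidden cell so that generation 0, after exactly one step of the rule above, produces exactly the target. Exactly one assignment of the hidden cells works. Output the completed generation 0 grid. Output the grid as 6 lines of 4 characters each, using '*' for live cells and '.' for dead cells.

Answer: .*.*
....
.*..
...*
.**.
....

Derivation:
Hidden generation-0 cells (in order): (1,1), (4,0).
A hidden cell only influences target cells in its own 3x3 neighborhood. Try each of the 2^2 = 4 assignments, step the completed generation 0 forward once under B3/S23, and compare with the target:
  (1,1)=. (4,0)=. -> step reproduces the target at every cell -> ACCEPT
  (1,1)=. (4,0)=* -> step gives (3,0)='*' but target has '.' -> reject
  (1,1)=* (4,0)=. -> step gives (0,2)='*' but target has '.' -> reject
  (1,1)=* (4,0)=* -> step gives (0,2)='*' but target has '.' -> reject
Unique solution: (1,1)=dead, (4,0)=dead.
Check: live-neighbor counts of every cell in the completed generation 0:
1020
2231
1021
2341
1122
1221
Applying B3/S23 to generation 0 with these counts gives:
....
..*.
....
.*..
..*.
....
which matches the target exactly.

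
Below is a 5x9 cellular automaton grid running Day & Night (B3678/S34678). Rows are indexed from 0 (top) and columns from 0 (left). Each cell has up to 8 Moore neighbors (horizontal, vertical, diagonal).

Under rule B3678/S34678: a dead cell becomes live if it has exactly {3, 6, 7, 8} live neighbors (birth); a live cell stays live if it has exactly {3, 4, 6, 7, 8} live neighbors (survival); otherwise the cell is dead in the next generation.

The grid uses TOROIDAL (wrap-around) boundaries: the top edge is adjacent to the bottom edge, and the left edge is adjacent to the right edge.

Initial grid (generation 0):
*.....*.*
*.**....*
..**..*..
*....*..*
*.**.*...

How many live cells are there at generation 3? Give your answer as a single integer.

Answer: 18

Derivation:
Simulating step by step:
Generation 0 (given above): 17 live cells
Generation 1: 17 live cells
*...*..**
*.**....*
..***..*.
......*..
*...*.**.
Generation 2: 16 live cells
*....****
*.*......
.***....*
....*.*.*
......**.
Generation 3: 18 live cells
.*....***
*.**..*..
.***...*.
*.**.*...
*......*.
Population at generation 3: 18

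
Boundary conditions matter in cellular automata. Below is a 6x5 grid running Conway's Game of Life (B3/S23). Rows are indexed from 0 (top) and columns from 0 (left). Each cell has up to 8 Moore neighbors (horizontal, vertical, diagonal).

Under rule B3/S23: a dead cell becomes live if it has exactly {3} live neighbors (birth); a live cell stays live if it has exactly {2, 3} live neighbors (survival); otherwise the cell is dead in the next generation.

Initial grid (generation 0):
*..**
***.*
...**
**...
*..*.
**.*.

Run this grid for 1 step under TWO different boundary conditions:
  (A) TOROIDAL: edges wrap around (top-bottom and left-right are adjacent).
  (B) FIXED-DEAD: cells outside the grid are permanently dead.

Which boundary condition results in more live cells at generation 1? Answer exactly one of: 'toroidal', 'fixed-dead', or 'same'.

Answer: fixed-dead

Derivation:
Under TOROIDAL boundary, generation 1:
.....
.**..
...*.
****.
.....
.*.*.
Population = 9

Under FIXED-DEAD boundary, generation 1:
*.***
***..
...**
*****
.....
***..
Population = 17

Comparison: toroidal=9, fixed-dead=17 -> fixed-dead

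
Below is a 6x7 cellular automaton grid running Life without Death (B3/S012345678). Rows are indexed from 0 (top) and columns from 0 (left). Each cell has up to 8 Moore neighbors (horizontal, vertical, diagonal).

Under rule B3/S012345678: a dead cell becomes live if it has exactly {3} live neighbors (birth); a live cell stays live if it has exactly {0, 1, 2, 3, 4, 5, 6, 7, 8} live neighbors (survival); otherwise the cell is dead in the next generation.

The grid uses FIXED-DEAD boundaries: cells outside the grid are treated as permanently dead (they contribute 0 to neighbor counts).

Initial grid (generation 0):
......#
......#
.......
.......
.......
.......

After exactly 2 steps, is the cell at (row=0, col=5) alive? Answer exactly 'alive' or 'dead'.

Answer: dead

Derivation:
Simulating step by step:
Generation 0 (given above): 2 live cells
Generation 1: 2 live cells
......#
......#
.......
.......
.......
.......
Generation 2: 2 live cells
......#
......#
.......
.......
.......
.......

Cell (0,5) at generation 2: 0 -> dead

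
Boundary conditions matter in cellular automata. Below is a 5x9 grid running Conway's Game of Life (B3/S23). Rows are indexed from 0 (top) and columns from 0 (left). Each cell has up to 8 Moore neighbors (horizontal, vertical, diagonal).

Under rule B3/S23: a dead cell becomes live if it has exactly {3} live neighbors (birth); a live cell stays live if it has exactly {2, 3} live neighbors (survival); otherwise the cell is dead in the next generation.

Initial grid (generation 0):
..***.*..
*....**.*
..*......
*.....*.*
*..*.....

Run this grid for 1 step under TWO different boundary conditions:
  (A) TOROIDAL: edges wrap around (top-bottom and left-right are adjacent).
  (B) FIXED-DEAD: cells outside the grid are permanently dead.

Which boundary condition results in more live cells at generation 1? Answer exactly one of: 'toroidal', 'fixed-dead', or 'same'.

Answer: toroidal

Derivation:
Under TOROIDAL boundary, generation 1:
*****.***
.**.****.
.*...**..
**......*
******.**
Population = 28

Under FIXED-DEAD boundary, generation 1:
...**.**.
.**.****.
.*...**..
.*.......
.........
Population = 14

Comparison: toroidal=28, fixed-dead=14 -> toroidal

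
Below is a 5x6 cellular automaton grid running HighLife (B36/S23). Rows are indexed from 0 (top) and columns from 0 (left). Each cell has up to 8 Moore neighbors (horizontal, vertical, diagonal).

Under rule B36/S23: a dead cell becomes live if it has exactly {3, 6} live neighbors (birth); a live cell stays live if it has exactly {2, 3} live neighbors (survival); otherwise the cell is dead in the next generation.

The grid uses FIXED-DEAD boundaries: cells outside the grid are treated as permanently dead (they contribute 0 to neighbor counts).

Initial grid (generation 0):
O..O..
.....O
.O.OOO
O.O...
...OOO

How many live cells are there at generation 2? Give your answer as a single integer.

Simulating step by step:
Generation 0 (given above): 12 live cells
Generation 1: 13 live cells
......
..OO.O
.OOOOO
.OO.O.
...OO.
Generation 2: 7 live cells
......
.O...O
.....O
.O....
..OOO.
Population at generation 2: 7

Answer: 7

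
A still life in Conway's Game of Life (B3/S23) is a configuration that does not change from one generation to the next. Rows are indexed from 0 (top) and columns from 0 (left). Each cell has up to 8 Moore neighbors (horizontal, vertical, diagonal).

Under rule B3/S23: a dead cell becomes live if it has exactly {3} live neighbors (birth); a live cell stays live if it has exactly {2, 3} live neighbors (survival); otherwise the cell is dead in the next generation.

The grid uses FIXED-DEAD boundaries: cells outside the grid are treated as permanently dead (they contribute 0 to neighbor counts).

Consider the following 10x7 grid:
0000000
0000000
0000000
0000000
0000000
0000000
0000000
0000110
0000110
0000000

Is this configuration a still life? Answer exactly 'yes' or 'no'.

Answer: yes

Derivation:
Compute generation 1 and compare to generation 0 (given above):
Generation 1:
0000000
0000000
0000000
0000000
0000000
0000000
0000000
0000110
0000110
0000000
The grids are IDENTICAL -> still life.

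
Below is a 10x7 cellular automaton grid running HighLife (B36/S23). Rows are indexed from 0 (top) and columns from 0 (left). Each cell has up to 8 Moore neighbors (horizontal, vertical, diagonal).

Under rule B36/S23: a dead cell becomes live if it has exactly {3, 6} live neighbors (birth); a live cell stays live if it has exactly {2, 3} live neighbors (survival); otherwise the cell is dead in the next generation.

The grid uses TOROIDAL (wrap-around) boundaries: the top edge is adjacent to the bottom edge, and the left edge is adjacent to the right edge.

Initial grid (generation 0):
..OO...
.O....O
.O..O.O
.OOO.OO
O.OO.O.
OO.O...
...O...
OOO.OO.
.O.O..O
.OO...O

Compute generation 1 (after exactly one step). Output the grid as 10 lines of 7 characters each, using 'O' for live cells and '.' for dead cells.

Simulating step by step:
Generation 0 (given above): 31 live cells
Generation 1: 28 live cells
(generation 1 grid is the final answer)

Answer: ...O...
.O.O.O.
OO.OO.O
.......
.O...O.
OO.O..O
...O..O
OO..OOO
O.OOO.O
.O.....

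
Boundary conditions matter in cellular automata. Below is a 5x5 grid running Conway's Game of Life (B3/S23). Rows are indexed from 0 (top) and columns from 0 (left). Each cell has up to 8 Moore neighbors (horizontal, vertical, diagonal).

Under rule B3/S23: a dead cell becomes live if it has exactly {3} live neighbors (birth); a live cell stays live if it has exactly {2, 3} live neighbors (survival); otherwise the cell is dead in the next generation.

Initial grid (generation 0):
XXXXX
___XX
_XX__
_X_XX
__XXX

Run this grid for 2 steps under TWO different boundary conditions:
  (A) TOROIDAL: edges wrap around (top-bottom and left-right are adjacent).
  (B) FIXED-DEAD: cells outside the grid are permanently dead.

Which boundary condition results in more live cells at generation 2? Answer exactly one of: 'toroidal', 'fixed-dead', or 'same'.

Under TOROIDAL boundary, generation 2:
_____
_____
X____
X____
X____
Population = 3

Under FIXED-DEAD boundary, generation 2:
_X_X_
X_XX_
XX___
_XXX_
___X_
Population = 11

Comparison: toroidal=3, fixed-dead=11 -> fixed-dead

Answer: fixed-dead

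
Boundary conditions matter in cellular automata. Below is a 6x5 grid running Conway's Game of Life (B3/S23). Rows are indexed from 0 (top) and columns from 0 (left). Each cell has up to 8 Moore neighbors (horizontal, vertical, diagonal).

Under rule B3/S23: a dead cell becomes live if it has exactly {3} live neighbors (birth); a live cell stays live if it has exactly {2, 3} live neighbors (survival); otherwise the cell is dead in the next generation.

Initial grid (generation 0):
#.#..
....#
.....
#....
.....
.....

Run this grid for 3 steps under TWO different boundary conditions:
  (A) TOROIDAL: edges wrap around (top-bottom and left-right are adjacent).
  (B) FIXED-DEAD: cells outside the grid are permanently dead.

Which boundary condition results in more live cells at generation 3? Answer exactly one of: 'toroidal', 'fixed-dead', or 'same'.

Answer: same

Derivation:
Under TOROIDAL boundary, generation 3:
.....
.....
.....
.....
.....
.....
Population = 0

Under FIXED-DEAD boundary, generation 3:
.....
.....
.....
.....
.....
.....
Population = 0

Comparison: toroidal=0, fixed-dead=0 -> same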